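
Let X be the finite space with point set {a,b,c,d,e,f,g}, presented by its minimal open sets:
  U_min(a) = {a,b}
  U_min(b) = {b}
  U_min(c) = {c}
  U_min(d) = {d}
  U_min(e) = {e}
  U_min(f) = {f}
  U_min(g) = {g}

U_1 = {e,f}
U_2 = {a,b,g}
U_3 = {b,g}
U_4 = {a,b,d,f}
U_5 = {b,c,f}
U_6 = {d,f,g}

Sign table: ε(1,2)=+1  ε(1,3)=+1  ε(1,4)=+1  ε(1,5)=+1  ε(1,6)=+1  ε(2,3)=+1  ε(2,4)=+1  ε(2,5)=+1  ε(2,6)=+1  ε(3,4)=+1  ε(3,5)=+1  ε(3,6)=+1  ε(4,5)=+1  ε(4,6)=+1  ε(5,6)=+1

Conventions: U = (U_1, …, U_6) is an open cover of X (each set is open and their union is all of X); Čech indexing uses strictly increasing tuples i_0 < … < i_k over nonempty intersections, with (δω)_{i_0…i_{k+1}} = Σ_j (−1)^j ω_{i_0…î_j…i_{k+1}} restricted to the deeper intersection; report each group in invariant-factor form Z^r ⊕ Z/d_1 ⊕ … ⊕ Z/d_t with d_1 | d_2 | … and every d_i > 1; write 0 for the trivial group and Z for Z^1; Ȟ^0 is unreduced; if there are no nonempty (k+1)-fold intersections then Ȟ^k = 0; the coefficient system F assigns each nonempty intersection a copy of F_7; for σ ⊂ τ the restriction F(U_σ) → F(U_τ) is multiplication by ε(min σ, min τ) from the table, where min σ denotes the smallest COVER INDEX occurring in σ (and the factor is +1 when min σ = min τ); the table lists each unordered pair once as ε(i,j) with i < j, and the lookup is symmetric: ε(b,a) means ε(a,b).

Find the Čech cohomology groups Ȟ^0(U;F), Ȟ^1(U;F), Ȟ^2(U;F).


nerve of the cover:
  U14={f} U15={f} U16={f} U23={b,g} U24={a,b} U25={b} U26={g} U34={b} U35={b} U36={g} U45={b,f} U46={d,f} U56={f}
  U145={f} U146={f} U156={f} U234={b} U235={b} U236={g} U245={b} U345={b} U456={f}
  U1456={f} U2345={b}
C dims 6,13,9,2; δ0: rk_F7 5; δ1: rk_F7 7; δ2: rk_F7 2
Ȟ^0 = (6 − 5) − 0 = 1, so Ȟ^0 ≅ Z/7
Ȟ^1 = (13 − 7) − 5 = 1, so Ȟ^1 ≅ Z/7
Ȟ^2 = (9 − 2) − 7 = 0, so Ȟ^2 ≅ 0

Ȟ^0 ≅ Z/7, Ȟ^1 ≅ Z/7 and Ȟ^2 ≅ 0


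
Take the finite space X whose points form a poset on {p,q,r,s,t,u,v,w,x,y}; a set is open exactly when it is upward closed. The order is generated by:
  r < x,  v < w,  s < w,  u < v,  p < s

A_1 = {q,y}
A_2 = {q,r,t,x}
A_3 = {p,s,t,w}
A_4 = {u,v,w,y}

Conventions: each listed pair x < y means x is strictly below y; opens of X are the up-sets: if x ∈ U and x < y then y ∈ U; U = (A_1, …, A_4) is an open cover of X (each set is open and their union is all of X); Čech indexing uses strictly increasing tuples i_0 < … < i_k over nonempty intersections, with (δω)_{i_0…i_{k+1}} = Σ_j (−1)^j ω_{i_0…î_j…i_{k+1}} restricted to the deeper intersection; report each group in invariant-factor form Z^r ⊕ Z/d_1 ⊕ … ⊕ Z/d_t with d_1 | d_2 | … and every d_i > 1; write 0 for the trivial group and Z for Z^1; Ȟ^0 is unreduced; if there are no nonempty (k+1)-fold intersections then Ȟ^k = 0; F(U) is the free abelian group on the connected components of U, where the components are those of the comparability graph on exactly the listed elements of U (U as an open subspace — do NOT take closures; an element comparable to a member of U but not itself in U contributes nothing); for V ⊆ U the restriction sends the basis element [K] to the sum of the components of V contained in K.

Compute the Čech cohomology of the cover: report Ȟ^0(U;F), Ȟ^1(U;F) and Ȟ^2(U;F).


Ȟ^0(U;F) ≅ Z^5; Ȟ^1(U;F) ≅ 0; Ȟ^2(U;F) ≅ 0

nerve of the cover:
  A12={q} A14={y} A23={t} A34={w}
components per intersection:
  A1: {q} {y}
  A2: {q} {r,x} {t}
  A3: {p,s,w} {t}
  A4: {u,v,w} {y}
  A12: {q}
  A14: {y}
  A23: {t}
  A34: {w}
C dims 9,4; δ0: rk 4, SNF 1^4
Ȟ^0 = (9 − 4) − 0 = 5, so Ȟ^0 ≅ Z^5
Ȟ^1 = (4 − 0) − 4 = 0, so Ȟ^1 ≅ 0
Ȟ^2 = (0 − 0) − 0 = 0, so Ȟ^2 ≅ 0


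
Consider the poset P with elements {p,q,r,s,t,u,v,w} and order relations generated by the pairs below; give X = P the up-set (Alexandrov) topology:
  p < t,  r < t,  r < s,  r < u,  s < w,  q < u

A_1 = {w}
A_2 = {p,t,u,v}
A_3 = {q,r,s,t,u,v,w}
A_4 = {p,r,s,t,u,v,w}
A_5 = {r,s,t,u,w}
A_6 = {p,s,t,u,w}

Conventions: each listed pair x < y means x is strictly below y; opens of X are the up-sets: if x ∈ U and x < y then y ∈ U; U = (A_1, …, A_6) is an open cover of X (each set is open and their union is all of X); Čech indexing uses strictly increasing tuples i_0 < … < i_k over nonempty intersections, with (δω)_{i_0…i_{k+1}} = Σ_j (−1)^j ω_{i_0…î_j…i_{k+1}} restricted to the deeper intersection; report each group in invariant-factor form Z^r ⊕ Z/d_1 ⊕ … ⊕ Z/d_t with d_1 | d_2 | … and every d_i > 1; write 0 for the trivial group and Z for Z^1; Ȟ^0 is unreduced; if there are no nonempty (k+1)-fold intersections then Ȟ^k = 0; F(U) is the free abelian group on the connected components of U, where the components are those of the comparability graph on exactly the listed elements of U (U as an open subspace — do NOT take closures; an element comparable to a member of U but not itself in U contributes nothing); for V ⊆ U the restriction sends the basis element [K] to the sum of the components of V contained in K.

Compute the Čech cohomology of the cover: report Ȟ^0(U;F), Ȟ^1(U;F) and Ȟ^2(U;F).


nerve of the cover:
  A13={w} A14={w} A15={w} A16={w} A23={t,u,v} A24={p,t,u,v} A25={t,u} A26={p,t,u} A34={r,s,t,u,v,w} A35={r,s,t,u,w} A36={s,t,u,w} A45={r,s,t,u,w} A46={p,s,t,u,w} A56={s,t,u,w}
  A134={w} A135={w} A136={w} A145={w} A146={w} A156={w} A234={t,u,v} A235={t,u} A236={t,u} A245={t,u} A246={p,t,u} A256={t,u} A345={r,s,t,u,w} A346={s,t,u,w} A356={s,t,u,w} A456={s,t,u,w}
  A1345={w} A1346={w} A1356={w} A1456={w} A2345={t,u} A2346={t,u} A2356={t,u} A2456={t,u} A3456={s,t,u,w}
  A13456={w} A23456={t,u}
components per intersection:
  A1: {w}
  A2: {p,t} {u} {v}
  A3: {q,r,s,t,u,w} {v}
  A4: {p,r,s,t,u,w} {v}
  A5: {r,s,t,u,w}
  A6: {p,t} {s,w} {u}
  A13: {w}
  A14: {w}
  A15: {w}
  A16: {w}
  A23: {t} {u} {v}
  A24: {p,t} {u} {v}
  A25: {t} {u}
  A26: {p,t} {u}
  A34: {r,s,t,u,w} {v}
  A35: {r,s,t,u,w}
  A36: {s,w} {t} {u}
  A45: {r,s,t,u,w}
  A46: {p,t} {s,w} {u}
  A56: {s,w} {t} {u}
  A134: {w}
  A135: {w}
  A136: {w}
  A145: {w}
  A146: {w}
  A156: {w}
  A234: {t} {u} {v}
  A235: {t} {u}
  A236: {t} {u}
  A245: {t} {u}
  A246: {p,t} {u}
  A256: {t} {u}
  A345: {r,s,t,u,w}
  A346: {s,w} {t} {u}
  A356: {s,w} {t} {u}
  A456: {s,w} {t} {u}
  A1345: {w}
  A1346: {w}
  A1356: {w}
  A1456: {w}
  A2345: {t} {u}
  A2346: {t} {u}
  A2356: {t} {u}
  A2456: {t} {u}
  A3456: {s,w} {t} {u}
  A13456: {w}
  A23456: {t} {u}
C dims 12,27,29,15; δ0: rk 10, SNF 1^10; δ1: rk 17, SNF 1^17; δ2: rk 12, SNF 1^12
Ȟ^0 = (12 − 10) − 0 = 2, so Ȟ^0 ≅ Z^2
Ȟ^1 = (27 − 17) − 10 = 0, so Ȟ^1 ≅ 0
Ȟ^2 = (29 − 12) − 17 = 0, so Ȟ^2 ≅ 0

Ȟ^0(U;F) ≅ Z^2,  Ȟ^1(U;F) ≅ 0,  Ȟ^2(U;F) ≅ 0


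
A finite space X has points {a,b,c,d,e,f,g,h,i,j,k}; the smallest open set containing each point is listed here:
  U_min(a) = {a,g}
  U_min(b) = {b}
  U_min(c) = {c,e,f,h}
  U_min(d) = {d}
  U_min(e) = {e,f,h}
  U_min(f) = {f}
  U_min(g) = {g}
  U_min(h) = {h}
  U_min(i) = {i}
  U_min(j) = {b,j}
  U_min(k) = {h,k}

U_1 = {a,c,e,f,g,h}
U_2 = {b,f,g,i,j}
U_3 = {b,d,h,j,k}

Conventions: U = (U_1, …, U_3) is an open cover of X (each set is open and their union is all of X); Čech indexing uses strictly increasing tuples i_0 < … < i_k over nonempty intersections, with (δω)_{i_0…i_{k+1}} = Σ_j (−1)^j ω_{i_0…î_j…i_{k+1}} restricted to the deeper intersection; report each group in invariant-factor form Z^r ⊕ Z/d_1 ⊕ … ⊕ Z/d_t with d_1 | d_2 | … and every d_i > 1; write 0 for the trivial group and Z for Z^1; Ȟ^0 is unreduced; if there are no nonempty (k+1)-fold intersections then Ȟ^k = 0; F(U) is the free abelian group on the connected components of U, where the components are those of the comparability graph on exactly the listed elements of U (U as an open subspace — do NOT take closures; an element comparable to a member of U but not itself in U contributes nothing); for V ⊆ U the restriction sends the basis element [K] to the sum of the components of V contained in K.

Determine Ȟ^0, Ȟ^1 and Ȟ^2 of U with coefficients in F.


Ȟ^0 ≅ Z^5; Ȟ^1 ≅ 0; Ȟ^2 ≅ 0

nerve simplices:
  U12={f,g} U13={h} U23={b,j}
components per intersection:
  U1: {a,g} {c,e,f,h}
  U2: {b,j} {f} {g} {i}
  U3: {b,j} {d} {h,k}
  U12: {f} {g}
  U13: {h}
  U23: {b,j}
C dims 9,4; δ0: rk 4, SNF 1^4
degree 0: 9−4−0 = 5 → Ȟ^0 ≅ Z^5
degree 1: 4−0−4 = 0 → Ȟ^1 ≅ 0
degree 2: 0−0−0 = 0 → Ȟ^2 ≅ 0


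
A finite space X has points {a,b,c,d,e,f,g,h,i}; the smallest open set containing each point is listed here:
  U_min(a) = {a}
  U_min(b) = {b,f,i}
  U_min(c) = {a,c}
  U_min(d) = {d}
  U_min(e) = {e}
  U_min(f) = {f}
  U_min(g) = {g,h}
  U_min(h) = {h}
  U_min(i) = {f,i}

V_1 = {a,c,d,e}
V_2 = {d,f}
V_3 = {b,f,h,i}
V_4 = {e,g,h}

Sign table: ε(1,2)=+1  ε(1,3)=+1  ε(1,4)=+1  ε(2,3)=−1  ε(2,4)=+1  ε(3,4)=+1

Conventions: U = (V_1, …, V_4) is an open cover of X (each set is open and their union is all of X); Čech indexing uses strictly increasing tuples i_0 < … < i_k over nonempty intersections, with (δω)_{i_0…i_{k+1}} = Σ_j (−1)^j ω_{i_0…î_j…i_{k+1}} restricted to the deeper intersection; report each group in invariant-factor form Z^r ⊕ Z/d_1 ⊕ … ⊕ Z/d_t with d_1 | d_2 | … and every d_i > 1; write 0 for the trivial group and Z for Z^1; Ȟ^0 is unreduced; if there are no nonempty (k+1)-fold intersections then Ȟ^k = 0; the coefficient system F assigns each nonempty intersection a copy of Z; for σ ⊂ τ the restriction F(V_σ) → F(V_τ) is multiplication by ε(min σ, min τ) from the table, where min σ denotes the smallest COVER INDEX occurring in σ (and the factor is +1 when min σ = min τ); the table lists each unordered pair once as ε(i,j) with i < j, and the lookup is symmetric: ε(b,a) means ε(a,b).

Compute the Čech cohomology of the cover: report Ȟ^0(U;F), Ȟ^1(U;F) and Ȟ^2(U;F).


nerve simplices:
  V12={d} V14={e} V23={f} V34={h}
C dims 4,4; δ0: rk 4, SNF 1^3·2
degree 0: 4−4−0 = 0 → Ȟ^0 ≅ 0
degree 1: 4−0−4 = 0 plus torsion [2] → Ȟ^1 ≅ Z/2
degree 2: 0−0−0 = 0 → Ȟ^2 ≅ 0

Ȟ^0(U;F) ≅ 0, Ȟ^1(U;F) ≅ Z/2, Ȟ^2(U;F) ≅ 0


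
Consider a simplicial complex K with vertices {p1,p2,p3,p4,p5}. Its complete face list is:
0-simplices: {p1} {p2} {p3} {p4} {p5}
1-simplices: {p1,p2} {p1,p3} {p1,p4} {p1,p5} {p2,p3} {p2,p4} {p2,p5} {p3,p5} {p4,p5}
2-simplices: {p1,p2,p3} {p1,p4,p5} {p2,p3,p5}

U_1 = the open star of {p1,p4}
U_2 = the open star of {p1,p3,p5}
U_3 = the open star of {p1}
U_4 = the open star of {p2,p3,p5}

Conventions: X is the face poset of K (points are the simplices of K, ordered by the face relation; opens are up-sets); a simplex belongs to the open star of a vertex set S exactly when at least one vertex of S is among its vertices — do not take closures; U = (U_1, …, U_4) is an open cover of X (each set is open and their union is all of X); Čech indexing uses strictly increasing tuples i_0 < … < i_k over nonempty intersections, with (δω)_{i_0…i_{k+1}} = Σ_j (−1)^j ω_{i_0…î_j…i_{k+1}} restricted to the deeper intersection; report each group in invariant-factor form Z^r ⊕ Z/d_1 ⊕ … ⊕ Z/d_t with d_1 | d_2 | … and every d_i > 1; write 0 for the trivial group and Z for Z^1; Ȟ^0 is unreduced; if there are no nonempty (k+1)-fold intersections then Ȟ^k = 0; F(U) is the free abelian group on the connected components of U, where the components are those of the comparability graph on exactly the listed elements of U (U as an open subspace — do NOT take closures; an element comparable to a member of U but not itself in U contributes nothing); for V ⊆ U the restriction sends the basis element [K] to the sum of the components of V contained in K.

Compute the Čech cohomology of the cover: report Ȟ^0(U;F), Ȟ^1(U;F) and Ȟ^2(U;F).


Ȟ^0(U;F) ≅ Z, Ȟ^1(U;F) ≅ Z and Ȟ^2(U;F) ≅ 0

cover nerve:
  U1={{p1},{p4},{p1,p2},{p1,p3},{p1,p4},{p1,p5},{p2,p4},{p4,p5},{p1,p2,p3},{p1,p4,p5}} U2={{p1},{p3},{p5},{p1,p2},{p1,p3},{p1,p4},{p1,p5},{p2,p3},{p2,p5},{p3,p5},{p4,p5},{p1,p2,p3},{p1,p4,p5},{p2,p3,p5}} U3={{p1},{p1,p2},{p1,p3},{p1,p4},{p1,p5},{p1,p2,p3},{p1,p4,p5}} U4={{p2},{p3},{p5},{p1,p2},{p1,p3},{p1,p5},{p2,p3},{p2,p4},{p2,p5},{p3,p5},{p4,p5},{p1,p2,p3},{p1,p4,p5},{p2,p3,p5}}
  U12={{p1},{p1,p2},{p1,p3},{p1,p4},{p1,p5},{p4,p5},{p1,p2,p3},{p1,p4,p5}} U13={{p1},{p1,p2},{p1,p3},{p1,p4},{p1,p5},{p1,p2,p3},{p1,p4,p5}} U14={{p1,p2},{p1,p3},{p1,p5},{p2,p4},{p4,p5},{p1,p2,p3},{p1,p4,p5}} U23={{p1},{p1,p2},{p1,p3},{p1,p4},{p1,p5},{p1,p2,p3},{p1,p4,p5}} U24={{p3},{p5},{p1,p2},{p1,p3},{p1,p5},{p2,p3},{p2,p5},{p3,p5},{p4,p5},{p1,p2,p3},{p1,p4,p5},{p2,p3,p5}} U34={{p1,p2},{p1,p3},{p1,p5},{p1,p2,p3},{p1,p4,p5}}
  U123={{p1},{p1,p2},{p1,p3},{p1,p4},{p1,p5},{p1,p2,p3},{p1,p4,p5}} U124={{p1,p2},{p1,p3},{p1,p5},{p4,p5},{p1,p2,p3},{p1,p4,p5}} U134={{p1,p2},{p1,p3},{p1,p5},{p1,p2,p3},{p1,p4,p5}} U234={{p1,p2},{p1,p3},{p1,p5},{p1,p2,p3},{p1,p4,p5}}
  U1234={{p1,p2},{p1,p3},{p1,p5},{p1,p2,p3},{p1,p4,p5}}
components per intersection:
  U1: {{p1},{p4},{p1,p2},{p1,p3},{p1,p4},{p1,p5},{p2,p4},{p4,p5},{p1,p2,p3},{p1,p4,p5}}
  U2: {{p1},{p3},{p5},{p1,p2},{p1,p3},{p1,p4},{p1,p5},{p2,p3},{p2,p5},{p3,p5},{p4,p5},{p1,p2,p3},{p1,p4,p5},{p2,p3,p5}}
  U3: {{p1},{p1,p2},{p1,p3},{p1,p4},{p1,p5},{p1,p2,p3},{p1,p4,p5}}
  U4: {{p2},{p3},{p5},{p1,p2},{p1,p3},{p1,p5},{p2,p3},{p2,p4},{p2,p5},{p3,p5},{p4,p5},{p1,p2,p3},{p1,p4,p5},{p2,p3,p5}}
  U12: {{p1},{p1,p2},{p1,p3},{p1,p4},{p1,p5},{p4,p5},{p1,p2,p3},{p1,p4,p5}}
  U13: {{p1},{p1,p2},{p1,p3},{p1,p4},{p1,p5},{p1,p2,p3},{p1,p4,p5}}
  U14: {{p1,p2},{p1,p3},{p1,p2,p3}} {{p1,p5},{p4,p5},{p1,p4,p5}} {{p2,p4}}
  U23: {{p1},{p1,p2},{p1,p3},{p1,p4},{p1,p5},{p1,p2,p3},{p1,p4,p5}}
  U24: {{p3},{p5},{p1,p2},{p1,p3},{p1,p5},{p2,p3},{p2,p5},{p3,p5},{p4,p5},{p1,p2,p3},{p1,p4,p5},{p2,p3,p5}}
  U34: {{p1,p2},{p1,p3},{p1,p2,p3}} {{p1,p5},{p1,p4,p5}}
  U123: {{p1},{p1,p2},{p1,p3},{p1,p4},{p1,p5},{p1,p2,p3},{p1,p4,p5}}
  U124: {{p1,p2},{p1,p3},{p1,p2,p3}} {{p1,p5},{p4,p5},{p1,p4,p5}}
  U134: {{p1,p2},{p1,p3},{p1,p2,p3}} {{p1,p5},{p1,p4,p5}}
  U234: {{p1,p2},{p1,p3},{p1,p2,p3}} {{p1,p5},{p1,p4,p5}}
  U1234: {{p1,p2},{p1,p3},{p1,p2,p3}} {{p1,p5},{p1,p4,p5}}
C dims 4,9,7,2; δ0: rk 3, SNF 1^3; δ1: rk 5, SNF 1^5; δ2: rk 2, SNF 1^2
Ȟ^0: (4−3)−0=1 ⇒ Z
Ȟ^1: (9−5)−3=1 ⇒ Z
Ȟ^2: (7−2)−5=0 ⇒ 0


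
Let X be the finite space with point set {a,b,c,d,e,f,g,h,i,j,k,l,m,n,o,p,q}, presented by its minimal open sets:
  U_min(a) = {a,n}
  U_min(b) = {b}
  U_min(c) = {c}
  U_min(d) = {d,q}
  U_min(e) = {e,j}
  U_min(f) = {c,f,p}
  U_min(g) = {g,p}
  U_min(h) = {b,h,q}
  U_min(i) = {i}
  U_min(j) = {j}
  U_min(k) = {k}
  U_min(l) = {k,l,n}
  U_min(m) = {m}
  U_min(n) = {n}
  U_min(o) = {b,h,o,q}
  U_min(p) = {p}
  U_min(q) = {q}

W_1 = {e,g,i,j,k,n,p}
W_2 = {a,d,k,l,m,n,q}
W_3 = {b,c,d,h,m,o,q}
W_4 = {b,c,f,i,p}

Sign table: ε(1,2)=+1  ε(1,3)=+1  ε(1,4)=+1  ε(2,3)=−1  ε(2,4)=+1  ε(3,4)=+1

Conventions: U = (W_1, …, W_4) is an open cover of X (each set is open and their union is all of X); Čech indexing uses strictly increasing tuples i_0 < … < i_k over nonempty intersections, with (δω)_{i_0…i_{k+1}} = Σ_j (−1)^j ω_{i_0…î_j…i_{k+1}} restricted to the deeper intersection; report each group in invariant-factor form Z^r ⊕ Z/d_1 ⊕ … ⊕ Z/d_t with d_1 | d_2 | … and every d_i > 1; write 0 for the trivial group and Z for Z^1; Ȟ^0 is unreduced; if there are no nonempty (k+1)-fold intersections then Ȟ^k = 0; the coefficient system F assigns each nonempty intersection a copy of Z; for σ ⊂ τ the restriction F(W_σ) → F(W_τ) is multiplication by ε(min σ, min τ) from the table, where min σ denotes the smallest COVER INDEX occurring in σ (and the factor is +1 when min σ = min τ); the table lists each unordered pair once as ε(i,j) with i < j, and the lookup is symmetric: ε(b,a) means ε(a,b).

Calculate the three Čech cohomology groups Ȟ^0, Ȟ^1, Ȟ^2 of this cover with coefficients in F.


Ȟ^0(U;F) ≅ 0,  Ȟ^1(U;F) ≅ Z/2,  Ȟ^2(U;F) ≅ 0

nonempty intersections:
  W12={k,n} W14={i,p} W23={d,m,q} W34={b,c}
C dims 4,4; δ0: rk 4, SNF 1^3·2
Ȟ^0: (4−4)−0=0 ⇒ 0
Ȟ^1: (4−0)−4=0 plus torsion [2] ⇒ Z/2
Ȟ^2: (0−0)−0=0 ⇒ 0


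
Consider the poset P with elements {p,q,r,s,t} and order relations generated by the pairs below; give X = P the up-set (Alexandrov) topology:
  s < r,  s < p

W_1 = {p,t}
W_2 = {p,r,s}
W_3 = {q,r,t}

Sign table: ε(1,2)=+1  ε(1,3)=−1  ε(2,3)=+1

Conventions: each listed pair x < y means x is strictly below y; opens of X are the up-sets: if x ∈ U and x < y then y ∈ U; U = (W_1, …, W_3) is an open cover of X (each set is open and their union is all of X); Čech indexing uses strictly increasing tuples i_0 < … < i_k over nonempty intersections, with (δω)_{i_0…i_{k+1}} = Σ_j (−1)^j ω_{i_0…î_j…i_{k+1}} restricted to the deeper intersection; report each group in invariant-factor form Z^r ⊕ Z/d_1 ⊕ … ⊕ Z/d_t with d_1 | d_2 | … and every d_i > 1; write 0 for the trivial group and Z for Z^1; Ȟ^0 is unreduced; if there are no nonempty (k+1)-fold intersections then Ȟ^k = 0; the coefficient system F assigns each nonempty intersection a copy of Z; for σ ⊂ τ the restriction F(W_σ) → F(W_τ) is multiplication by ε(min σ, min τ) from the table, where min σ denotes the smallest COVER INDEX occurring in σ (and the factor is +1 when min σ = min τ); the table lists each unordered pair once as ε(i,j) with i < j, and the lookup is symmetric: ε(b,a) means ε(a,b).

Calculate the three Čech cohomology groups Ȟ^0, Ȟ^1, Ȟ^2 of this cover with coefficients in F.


Ȟ^0 = 0; Ȟ^1 = Z/2; Ȟ^2 = 0

cover nerve:
  W12={p} W13={t} W23={r}
C dims 3,3; δ0: rk 3, SNF 1^2·2
Ȟ^0: (3−3)−0=0 ⇒ 0
Ȟ^1: (3−0)−3=0 plus torsion [2] ⇒ Z/2
Ȟ^2: (0−0)−0=0 ⇒ 0


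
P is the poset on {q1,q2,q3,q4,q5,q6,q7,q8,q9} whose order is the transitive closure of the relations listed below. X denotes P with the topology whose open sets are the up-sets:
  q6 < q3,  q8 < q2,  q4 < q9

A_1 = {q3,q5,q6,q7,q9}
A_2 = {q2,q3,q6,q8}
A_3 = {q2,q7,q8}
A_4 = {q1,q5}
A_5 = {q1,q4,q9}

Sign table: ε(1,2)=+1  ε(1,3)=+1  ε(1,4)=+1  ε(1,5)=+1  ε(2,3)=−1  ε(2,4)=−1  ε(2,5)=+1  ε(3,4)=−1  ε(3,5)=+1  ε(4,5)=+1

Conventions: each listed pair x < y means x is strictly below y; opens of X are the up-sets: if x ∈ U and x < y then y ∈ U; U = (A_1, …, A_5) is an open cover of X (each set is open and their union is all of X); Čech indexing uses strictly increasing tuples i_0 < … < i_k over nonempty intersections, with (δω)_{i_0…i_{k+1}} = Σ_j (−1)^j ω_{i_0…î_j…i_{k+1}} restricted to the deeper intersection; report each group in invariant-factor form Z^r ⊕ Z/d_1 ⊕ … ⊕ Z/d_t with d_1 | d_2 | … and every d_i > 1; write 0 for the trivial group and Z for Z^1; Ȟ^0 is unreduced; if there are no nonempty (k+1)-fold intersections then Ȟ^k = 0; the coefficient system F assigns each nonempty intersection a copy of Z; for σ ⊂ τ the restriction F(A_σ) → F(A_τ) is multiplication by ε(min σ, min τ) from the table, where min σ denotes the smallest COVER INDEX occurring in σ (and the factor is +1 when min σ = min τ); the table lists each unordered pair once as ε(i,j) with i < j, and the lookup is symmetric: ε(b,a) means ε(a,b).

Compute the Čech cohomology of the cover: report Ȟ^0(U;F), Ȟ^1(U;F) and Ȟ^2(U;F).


cover nerve:
  A12={q3,q6} A13={q7} A14={q5} A15={q9} A23={q2,q8} A45={q1}
C dims 5,6; δ0: rk 5, SNF 1^4·2
Ȟ^0: (5−5)−0=0 ⇒ 0
Ȟ^1: (6−0)−5=1 plus torsion [2] ⇒ Z ⊕ Z/2
Ȟ^2: (0−0)−0=0 ⇒ 0

Ȟ^0 = 0,  Ȟ^1 = Z ⊕ Z/2,  Ȟ^2 = 0


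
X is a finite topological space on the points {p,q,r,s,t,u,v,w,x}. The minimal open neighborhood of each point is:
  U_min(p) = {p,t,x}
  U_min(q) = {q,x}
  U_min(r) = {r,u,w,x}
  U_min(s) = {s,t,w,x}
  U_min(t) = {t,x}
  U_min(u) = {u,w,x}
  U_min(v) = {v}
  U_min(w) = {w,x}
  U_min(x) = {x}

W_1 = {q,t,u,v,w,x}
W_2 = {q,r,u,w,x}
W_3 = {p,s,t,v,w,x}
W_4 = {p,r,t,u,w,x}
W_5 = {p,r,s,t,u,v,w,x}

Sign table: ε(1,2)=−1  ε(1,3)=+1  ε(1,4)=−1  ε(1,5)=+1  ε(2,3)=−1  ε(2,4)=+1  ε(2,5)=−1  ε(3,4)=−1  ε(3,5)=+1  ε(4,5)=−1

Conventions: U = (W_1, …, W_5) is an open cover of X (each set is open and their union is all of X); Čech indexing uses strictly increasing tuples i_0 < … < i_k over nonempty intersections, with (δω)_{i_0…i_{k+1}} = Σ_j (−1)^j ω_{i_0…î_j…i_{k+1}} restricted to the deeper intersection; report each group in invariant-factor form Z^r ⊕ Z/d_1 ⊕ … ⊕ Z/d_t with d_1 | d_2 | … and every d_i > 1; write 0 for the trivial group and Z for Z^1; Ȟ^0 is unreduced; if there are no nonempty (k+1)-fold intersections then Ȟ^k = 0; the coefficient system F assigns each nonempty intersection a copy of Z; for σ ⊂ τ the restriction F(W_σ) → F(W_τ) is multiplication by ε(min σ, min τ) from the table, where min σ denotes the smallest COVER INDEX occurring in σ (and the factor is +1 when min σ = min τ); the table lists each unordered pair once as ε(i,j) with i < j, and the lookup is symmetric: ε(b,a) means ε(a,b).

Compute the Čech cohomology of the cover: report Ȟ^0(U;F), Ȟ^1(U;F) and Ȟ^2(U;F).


nonempty overlaps:
  W12={q,u,w,x} W13={t,v,w,x} W14={t,u,w,x} W15={t,u,v,w,x} W23={w,x} W24={r,u,w,x} W25={r,u,w,x} W34={p,t,w,x} W35={p,s,t,v,w,x} W45={p,r,t,u,w,x}
  W123={w,x} W124={u,w,x} W125={u,w,x} W134={t,w,x} W135={t,v,w,x} W145={t,u,w,x} W234={w,x} W235={w,x} W245={r,u,w,x} W345={p,t,w,x}
  W1234={w,x} W1235={w,x} W1245={u,w,x} W1345={t,w,x} W2345={w,x}
  W12345={w,x}
C dims 5,10,10,5; δ0: rk 4, SNF 1^4; δ1: rk 6, SNF 1^6; δ2: rk 4, SNF 1^4
degree 0: 5−4−0 = 1 → Ȟ^0 ≅ Z
degree 1: 10−6−4 = 0 → Ȟ^1 ≅ 0
degree 2: 10−4−6 = 0 → Ȟ^2 ≅ 0

Ȟ^0 = Z, Ȟ^1 = 0, Ȟ^2 = 0


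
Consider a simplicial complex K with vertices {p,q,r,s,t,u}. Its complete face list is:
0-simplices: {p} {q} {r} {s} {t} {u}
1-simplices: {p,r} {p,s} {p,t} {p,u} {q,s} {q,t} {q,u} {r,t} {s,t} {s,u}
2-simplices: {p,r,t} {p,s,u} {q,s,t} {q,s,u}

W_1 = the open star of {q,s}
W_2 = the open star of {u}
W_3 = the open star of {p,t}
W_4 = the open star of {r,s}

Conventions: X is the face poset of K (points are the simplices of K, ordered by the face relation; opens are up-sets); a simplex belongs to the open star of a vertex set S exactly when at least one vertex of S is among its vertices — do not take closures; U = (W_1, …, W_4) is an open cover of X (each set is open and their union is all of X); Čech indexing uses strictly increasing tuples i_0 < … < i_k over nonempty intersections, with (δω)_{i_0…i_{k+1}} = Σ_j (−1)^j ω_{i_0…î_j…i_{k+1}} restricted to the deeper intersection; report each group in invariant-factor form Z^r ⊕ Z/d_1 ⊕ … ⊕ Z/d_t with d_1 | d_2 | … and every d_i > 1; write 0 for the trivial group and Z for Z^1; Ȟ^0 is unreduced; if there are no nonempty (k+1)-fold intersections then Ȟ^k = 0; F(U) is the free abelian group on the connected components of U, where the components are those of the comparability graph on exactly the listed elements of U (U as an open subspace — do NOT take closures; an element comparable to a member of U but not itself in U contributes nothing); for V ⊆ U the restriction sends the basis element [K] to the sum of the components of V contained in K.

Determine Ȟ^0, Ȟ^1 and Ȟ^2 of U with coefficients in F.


nonempty overlaps:
  W1={{q},{s},{p,s},{q,s},{q,t},{q,u},{s,t},{s,u},{p,s,u},{q,s,t},{q,s,u}} W2={{u},{p,u},{q,u},{s,u},{p,s,u},{q,s,u}} W3={{p},{t},{p,r},{p,s},{p,t},{p,u},{q,t},{r,t},{s,t},{p,r,t},{p,s,u},{q,s,t}} W4={{r},{s},{p,r},{p,s},{q,s},{r,t},{s,t},{s,u},{p,r,t},{p,s,u},{q,s,t},{q,s,u}}
  W12={{q,u},{s,u},{p,s,u},{q,s,u}} W13={{p,s},{q,t},{s,t},{p,s,u},{q,s,t}} W14={{s},{p,s},{q,s},{s,t},{s,u},{p,s,u},{q,s,t},{q,s,u}} W23={{p,u},{p,s,u}} W24={{s,u},{p,s,u},{q,s,u}} W34={{p,r},{p,s},{r,t},{s,t},{p,r,t},{p,s,u},{q,s,t}}
  W123={{p,s,u}} W124={{s,u},{p,s,u},{q,s,u}} W134={{p,s},{s,t},{p,s,u},{q,s,t}} W234={{p,s,u}}
  W1234={{p,s,u}}
components per intersection:
  W1: {{q},{s},{p,s},{q,s},{q,t},{q,u},{s,t},{s,u},{p,s,u},{q,s,t},{q,s,u}}
  W2: {{u},{p,u},{q,u},{s,u},{p,s,u},{q,s,u}}
  W3: {{p},{t},{p,r},{p,s},{p,t},{p,u},{q,t},{r,t},{s,t},{p,r,t},{p,s,u},{q,s,t}}
  W4: {{r},{p,r},{r,t},{p,r,t}} {{s},{p,s},{q,s},{s,t},{s,u},{p,s,u},{q,s,t},{q,s,u}}
  W12: {{q,u},{s,u},{p,s,u},{q,s,u}}
  W13: {{p,s},{p,s,u}} {{q,t},{s,t},{q,s,t}}
  W14: {{s},{p,s},{q,s},{s,t},{s,u},{p,s,u},{q,s,t},{q,s,u}}
  W23: {{p,u},{p,s,u}}
  W24: {{s,u},{p,s,u},{q,s,u}}
  W34: {{p,r},{r,t},{p,r,t}} {{p,s},{p,s,u}} {{s,t},{q,s,t}}
  W123: {{p,s,u}}
  W124: {{s,u},{p,s,u},{q,s,u}}
  W134: {{p,s},{p,s,u}} {{s,t},{q,s,t}}
  W234: {{p,s,u}}
  W1234: {{p,s,u}}
C dims 5,9,5,1; δ0: rk 4, SNF 1^4; δ1: rk 4, SNF 1^4; δ2: rk 1, SNF 1^1
degree 0: 5−4−0 = 1 → Ȟ^0 ≅ Z
degree 1: 9−4−4 = 1 → Ȟ^1 ≅ Z
degree 2: 5−1−4 = 0 → Ȟ^2 ≅ 0

Ȟ^0(U;F) ≅ Z, Ȟ^1(U;F) ≅ Z, Ȟ^2(U;F) ≅ 0


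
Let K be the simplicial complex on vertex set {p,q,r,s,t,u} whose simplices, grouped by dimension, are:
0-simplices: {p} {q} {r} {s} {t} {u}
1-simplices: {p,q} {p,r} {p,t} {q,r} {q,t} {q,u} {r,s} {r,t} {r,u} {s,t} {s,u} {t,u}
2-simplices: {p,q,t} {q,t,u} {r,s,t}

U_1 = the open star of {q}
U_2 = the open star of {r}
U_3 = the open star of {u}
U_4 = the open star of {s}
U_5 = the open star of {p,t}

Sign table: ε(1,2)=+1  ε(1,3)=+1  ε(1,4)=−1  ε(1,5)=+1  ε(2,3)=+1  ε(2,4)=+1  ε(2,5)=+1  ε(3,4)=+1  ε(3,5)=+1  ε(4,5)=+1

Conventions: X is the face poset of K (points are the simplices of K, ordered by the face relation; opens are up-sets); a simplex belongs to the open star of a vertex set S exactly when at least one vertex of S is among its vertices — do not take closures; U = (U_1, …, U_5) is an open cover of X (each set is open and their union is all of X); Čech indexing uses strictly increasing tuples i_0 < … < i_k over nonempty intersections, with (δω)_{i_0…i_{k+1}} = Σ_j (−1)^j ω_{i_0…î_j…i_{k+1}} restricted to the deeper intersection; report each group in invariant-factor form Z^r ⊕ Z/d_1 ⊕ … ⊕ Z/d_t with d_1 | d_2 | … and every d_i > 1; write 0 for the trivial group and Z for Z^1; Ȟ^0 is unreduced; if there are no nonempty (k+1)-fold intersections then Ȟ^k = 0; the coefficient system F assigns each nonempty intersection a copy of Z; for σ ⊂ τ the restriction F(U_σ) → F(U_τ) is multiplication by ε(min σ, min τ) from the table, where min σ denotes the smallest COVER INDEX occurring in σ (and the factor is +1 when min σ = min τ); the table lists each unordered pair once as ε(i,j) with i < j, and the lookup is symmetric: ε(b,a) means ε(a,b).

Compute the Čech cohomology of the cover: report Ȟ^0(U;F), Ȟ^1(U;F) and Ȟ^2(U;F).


Ȟ^0 = Z, Ȟ^1 = Z^3 and Ȟ^2 = 0

cover nerve:
  U1={{q},{p,q},{q,r},{q,t},{q,u},{p,q,t},{q,t,u}} U2={{r},{p,r},{q,r},{r,s},{r,t},{r,u},{r,s,t}} U3={{u},{q,u},{r,u},{s,u},{t,u},{q,t,u}} U4={{s},{r,s},{s,t},{s,u},{r,s,t}} U5={{p},{t},{p,q},{p,r},{p,t},{q,t},{r,t},{s,t},{t,u},{p,q,t},{q,t,u},{r,s,t}}
  U12={{q,r}} U13={{q,u},{q,t,u}} U15={{p,q},{q,t},{p,q,t},{q,t,u}} U23={{r,u}} U24={{r,s},{r,s,t}} U25={{p,r},{r,t},{r,s,t}} U34={{s,u}} U35={{t,u},{q,t,u}} U45={{s,t},{r,s,t}}
  U135={{q,t,u}} U245={{r,s,t}}
C dims 5,9,2; δ0: rk 4, SNF 1^4; δ1: rk 2, SNF 1^2
Ȟ^0: (5−4)−0=1 ⇒ Z
Ȟ^1: (9−2)−4=3 ⇒ Z^3
Ȟ^2: (2−0)−2=0 ⇒ 0


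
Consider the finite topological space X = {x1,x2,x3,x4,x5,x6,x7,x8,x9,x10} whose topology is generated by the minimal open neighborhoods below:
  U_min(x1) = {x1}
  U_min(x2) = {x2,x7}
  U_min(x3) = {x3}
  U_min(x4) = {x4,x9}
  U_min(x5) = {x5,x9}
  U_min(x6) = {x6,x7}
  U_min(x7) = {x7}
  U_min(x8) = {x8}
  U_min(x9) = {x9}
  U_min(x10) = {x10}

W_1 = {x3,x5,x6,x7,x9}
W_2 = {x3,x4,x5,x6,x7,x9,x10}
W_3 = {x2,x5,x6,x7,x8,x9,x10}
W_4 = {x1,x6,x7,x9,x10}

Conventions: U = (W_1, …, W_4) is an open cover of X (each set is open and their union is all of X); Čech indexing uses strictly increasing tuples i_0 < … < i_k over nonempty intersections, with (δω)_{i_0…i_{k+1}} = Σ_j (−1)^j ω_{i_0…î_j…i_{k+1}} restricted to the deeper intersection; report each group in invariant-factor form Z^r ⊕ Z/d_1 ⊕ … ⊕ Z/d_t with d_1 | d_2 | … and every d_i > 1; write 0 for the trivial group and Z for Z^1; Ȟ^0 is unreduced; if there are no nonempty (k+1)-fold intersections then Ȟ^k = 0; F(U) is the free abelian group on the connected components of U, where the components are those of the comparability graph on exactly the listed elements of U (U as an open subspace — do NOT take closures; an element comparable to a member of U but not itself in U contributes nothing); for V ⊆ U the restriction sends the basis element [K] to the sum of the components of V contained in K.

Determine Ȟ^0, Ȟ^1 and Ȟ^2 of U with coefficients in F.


nerve simplices:
  W12={x3,x5,x6,x7,x9} W13={x5,x6,x7,x9} W14={x6,x7,x9} W23={x5,x6,x7,x9,x10} W24={x6,x7,x9,x10} W34={x6,x7,x9,x10}
  W123={x5,x6,x7,x9} W124={x6,x7,x9} W134={x6,x7,x9} W234={x6,x7,x9,x10}
  W1234={x6,x7,x9}
components per intersection:
  W1: {x3} {x5,x9} {x6,x7}
  W2: {x3} {x4,x5,x9} {x6,x7} {x10}
  W3: {x2,x6,x7} {x5,x9} {x8} {x10}
  W4: {x1} {x6,x7} {x9} {x10}
  W12: {x3} {x5,x9} {x6,x7}
  W13: {x5,x9} {x6,x7}
  W14: {x6,x7} {x9}
  W23: {x5,x9} {x6,x7} {x10}
  W24: {x6,x7} {x9} {x10}
  W34: {x6,x7} {x9} {x10}
  W123: {x5,x9} {x6,x7}
  W124: {x6,x7} {x9}
  W134: {x6,x7} {x9}
  W234: {x6,x7} {x9} {x10}
  W1234: {x6,x7} {x9}
C dims 15,16,9,2; δ0: rk 9, SNF 1^9; δ1: rk 7, SNF 1^7; δ2: rk 2, SNF 1^2
degree 0: 15−9−0 = 6 → Ȟ^0 ≅ Z^6
degree 1: 16−7−9 = 0 → Ȟ^1 ≅ 0
degree 2: 9−2−7 = 0 → Ȟ^2 ≅ 0

Ȟ^0 = Z^6, Ȟ^1 = 0, Ȟ^2 = 0


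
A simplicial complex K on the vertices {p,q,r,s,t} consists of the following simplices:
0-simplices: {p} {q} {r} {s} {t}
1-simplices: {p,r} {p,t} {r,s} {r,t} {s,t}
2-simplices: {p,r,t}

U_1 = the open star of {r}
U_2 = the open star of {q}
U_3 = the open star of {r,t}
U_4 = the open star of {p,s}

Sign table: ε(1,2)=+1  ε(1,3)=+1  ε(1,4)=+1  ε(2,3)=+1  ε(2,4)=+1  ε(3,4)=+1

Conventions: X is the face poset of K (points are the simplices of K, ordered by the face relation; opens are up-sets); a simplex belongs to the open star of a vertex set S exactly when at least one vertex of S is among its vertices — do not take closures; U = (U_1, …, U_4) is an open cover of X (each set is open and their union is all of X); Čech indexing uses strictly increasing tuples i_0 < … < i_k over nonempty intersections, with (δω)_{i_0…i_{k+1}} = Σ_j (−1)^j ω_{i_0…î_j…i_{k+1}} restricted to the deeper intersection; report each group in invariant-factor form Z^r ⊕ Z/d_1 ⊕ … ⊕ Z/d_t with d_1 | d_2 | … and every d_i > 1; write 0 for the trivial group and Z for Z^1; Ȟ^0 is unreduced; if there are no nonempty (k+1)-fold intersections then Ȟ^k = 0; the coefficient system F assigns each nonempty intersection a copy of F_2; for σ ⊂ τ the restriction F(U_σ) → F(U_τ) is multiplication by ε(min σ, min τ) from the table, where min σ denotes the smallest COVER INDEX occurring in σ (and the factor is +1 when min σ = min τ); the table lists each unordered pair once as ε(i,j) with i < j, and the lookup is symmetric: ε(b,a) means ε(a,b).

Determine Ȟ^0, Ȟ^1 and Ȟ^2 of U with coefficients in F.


nonempty intersections:
  U1={{r},{p,r},{r,s},{r,t},{p,r,t}} U2={{q}} U3={{r},{t},{p,r},{p,t},{r,s},{r,t},{s,t},{p,r,t}} U4={{p},{s},{p,r},{p,t},{r,s},{s,t},{p,r,t}}
  U13={{r},{p,r},{r,s},{r,t},{p,r,t}} U14={{p,r},{r,s},{p,r,t}} U34={{p,r},{p,t},{r,s},{s,t},{p,r,t}}
  U134={{p,r},{r,s},{p,r,t}}
C dims 4,3,1; δ0: rk_F2 2; δ1: rk_F2 1
Ȟ^0: (4−2)−0=2 ⇒ Z/2 ⊕ Z/2
Ȟ^1: (3−1)−2=0 ⇒ 0
Ȟ^2: (1−0)−1=0 ⇒ 0

Ȟ^0 = Z/2 ⊕ Z/2; Ȟ^1 = 0; Ȟ^2 = 0


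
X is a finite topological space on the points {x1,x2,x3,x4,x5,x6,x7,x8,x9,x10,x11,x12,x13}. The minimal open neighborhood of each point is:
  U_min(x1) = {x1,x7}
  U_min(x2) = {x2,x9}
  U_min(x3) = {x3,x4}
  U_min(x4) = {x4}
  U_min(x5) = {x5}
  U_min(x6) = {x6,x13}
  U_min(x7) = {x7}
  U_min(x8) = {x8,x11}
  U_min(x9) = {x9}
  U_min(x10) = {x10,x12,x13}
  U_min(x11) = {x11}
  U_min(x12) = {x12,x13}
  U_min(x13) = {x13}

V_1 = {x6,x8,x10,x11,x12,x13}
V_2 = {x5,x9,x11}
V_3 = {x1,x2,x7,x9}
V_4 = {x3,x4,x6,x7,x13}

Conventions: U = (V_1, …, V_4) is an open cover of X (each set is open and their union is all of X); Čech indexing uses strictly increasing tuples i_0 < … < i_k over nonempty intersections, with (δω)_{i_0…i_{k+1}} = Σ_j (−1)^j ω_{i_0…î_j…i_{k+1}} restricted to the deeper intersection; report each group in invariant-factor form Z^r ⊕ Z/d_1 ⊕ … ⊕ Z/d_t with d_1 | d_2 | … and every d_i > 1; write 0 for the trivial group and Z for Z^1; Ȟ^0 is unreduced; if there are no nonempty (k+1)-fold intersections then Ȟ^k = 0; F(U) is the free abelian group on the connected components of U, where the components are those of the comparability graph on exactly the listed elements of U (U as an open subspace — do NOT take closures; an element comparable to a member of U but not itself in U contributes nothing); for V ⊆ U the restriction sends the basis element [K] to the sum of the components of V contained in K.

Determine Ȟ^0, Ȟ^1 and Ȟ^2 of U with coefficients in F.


cover nerve:
  V12={x11} V14={x6,x13} V23={x9} V34={x7}
components per intersection:
  V1: {x6,x10,x12,x13} {x8,x11}
  V2: {x5} {x9} {x11}
  V3: {x1,x7} {x2,x9}
  V4: {x3,x4} {x6,x13} {x7}
  V12: {x11}
  V14: {x6,x13}
  V23: {x9}
  V34: {x7}
C dims 10,4; δ0: rk 4, SNF 1^4
Ȟ^0: (10−4)−0=6 ⇒ Z^6
Ȟ^1: (4−0)−4=0 ⇒ 0
Ȟ^2: (0−0)−0=0 ⇒ 0

Ȟ^0 = Z^6,  Ȟ^1 = 0,  Ȟ^2 = 0


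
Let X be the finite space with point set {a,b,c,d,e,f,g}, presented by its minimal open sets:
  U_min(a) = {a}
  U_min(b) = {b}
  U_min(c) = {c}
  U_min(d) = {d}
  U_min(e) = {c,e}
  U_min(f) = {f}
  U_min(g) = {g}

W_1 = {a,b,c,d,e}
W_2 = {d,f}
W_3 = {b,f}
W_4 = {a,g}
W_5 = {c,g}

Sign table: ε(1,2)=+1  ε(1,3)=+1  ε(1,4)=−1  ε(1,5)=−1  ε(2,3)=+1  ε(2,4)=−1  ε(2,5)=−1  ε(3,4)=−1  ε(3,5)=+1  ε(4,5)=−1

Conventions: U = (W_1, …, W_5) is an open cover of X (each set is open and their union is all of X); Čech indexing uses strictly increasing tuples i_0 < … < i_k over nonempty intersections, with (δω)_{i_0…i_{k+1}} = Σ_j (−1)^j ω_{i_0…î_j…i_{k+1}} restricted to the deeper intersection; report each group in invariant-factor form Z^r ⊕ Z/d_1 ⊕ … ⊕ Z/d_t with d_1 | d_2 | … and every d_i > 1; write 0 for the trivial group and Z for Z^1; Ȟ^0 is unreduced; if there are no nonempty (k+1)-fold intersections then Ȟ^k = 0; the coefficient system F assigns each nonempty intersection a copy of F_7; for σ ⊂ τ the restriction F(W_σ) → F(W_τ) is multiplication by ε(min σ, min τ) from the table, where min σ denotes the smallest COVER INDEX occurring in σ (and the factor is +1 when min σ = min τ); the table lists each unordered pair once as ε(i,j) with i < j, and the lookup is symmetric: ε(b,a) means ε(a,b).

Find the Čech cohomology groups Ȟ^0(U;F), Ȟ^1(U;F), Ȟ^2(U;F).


intersection data:
  W12={d} W13={b} W14={a} W15={c} W23={f} W45={g}
C dims 5,6; δ0: rk_F7 5
Ȟ^0 = (5 − 5) − 0 = 0, so Ȟ^0 ≅ 0
Ȟ^1 = (6 − 0) − 5 = 1, so Ȟ^1 ≅ Z/7
Ȟ^2 = (0 − 0) − 0 = 0, so Ȟ^2 ≅ 0

Ȟ^0 = 0, Ȟ^1 = Z/7, Ȟ^2 = 0


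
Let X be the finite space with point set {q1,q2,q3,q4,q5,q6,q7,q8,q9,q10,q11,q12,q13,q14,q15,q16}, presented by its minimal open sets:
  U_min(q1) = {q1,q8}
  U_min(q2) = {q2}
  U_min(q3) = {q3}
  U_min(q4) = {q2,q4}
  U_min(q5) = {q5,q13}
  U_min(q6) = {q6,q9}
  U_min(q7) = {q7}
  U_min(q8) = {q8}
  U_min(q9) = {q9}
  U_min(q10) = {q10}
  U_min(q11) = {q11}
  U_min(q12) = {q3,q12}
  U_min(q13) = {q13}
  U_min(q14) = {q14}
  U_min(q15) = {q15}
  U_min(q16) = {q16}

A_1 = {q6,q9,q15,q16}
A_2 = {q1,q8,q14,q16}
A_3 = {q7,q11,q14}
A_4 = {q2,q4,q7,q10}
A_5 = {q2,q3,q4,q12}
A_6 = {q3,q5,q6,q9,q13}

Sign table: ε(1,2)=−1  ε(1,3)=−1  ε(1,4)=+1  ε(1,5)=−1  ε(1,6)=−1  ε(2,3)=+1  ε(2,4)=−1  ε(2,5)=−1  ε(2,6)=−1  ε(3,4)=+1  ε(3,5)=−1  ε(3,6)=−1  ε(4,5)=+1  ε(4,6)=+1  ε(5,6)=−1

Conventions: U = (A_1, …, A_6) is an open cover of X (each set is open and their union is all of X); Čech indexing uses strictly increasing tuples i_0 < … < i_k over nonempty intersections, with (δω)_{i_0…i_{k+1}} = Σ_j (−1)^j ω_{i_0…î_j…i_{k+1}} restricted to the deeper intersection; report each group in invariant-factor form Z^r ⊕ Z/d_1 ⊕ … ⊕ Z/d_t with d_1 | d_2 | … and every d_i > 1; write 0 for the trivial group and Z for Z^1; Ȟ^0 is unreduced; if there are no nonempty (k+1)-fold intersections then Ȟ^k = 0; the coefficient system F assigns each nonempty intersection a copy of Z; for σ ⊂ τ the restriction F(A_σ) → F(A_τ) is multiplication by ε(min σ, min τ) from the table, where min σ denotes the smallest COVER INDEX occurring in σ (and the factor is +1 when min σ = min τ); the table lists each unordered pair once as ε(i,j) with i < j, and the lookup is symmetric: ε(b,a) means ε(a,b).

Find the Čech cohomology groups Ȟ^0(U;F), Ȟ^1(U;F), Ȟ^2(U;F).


Ȟ^0 = 0, Ȟ^1 = Z/2 and Ȟ^2 = 0

nonempty intersections:
  A12={q16} A16={q6,q9} A23={q14} A34={q7} A45={q2,q4} A56={q3}
C dims 6,6; δ0: rk 6, SNF 1^5·2
Ȟ^0: (6−6)−0=0 ⇒ 0
Ȟ^1: (6−0)−6=0 plus torsion [2] ⇒ Z/2
Ȟ^2: (0−0)−0=0 ⇒ 0


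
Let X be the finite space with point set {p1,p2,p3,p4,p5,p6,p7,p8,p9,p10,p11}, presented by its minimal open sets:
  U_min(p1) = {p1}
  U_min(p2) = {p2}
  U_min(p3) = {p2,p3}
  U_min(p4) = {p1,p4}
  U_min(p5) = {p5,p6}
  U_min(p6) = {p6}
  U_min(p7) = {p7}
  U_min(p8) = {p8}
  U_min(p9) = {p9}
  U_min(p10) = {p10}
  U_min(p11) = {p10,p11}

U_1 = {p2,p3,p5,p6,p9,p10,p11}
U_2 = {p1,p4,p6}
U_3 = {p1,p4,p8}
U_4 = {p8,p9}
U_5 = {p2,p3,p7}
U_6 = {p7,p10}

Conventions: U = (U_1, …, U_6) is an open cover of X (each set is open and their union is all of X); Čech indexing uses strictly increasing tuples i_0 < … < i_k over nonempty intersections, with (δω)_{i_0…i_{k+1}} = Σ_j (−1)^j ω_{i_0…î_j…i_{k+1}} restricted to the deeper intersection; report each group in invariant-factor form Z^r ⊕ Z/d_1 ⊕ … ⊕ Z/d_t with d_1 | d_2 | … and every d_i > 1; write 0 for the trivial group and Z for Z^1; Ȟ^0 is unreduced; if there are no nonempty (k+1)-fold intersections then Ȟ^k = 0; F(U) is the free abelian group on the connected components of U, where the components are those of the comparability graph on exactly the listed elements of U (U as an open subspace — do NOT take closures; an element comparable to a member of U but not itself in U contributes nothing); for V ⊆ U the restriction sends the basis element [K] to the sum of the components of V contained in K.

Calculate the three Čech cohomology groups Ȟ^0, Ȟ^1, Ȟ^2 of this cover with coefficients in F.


intersection data:
  U12={p6} U14={p9} U15={p2,p3} U16={p10} U23={p1,p4} U34={p8} U56={p7}
components per intersection:
  U1: {p2,p3} {p5,p6} {p9} {p10,p11}
  U2: {p1,p4} {p6}
  U3: {p1,p4} {p8}
  U4: {p8} {p9}
  U5: {p2,p3} {p7}
  U6: {p7} {p10}
  U12: {p6}
  U14: {p9}
  U15: {p2,p3}
  U16: {p10}
  U23: {p1,p4}
  U34: {p8}
  U56: {p7}
C dims 14,7; δ0: rk 7, SNF 1^7
Ȟ^0 = (14 − 7) − 0 = 7, so Ȟ^0 ≅ Z^7
Ȟ^1 = (7 − 0) − 7 = 0, so Ȟ^1 ≅ 0
Ȟ^2 = (0 − 0) − 0 = 0, so Ȟ^2 ≅ 0

Ȟ^0 = Z^7, Ȟ^1 = 0, Ȟ^2 = 0


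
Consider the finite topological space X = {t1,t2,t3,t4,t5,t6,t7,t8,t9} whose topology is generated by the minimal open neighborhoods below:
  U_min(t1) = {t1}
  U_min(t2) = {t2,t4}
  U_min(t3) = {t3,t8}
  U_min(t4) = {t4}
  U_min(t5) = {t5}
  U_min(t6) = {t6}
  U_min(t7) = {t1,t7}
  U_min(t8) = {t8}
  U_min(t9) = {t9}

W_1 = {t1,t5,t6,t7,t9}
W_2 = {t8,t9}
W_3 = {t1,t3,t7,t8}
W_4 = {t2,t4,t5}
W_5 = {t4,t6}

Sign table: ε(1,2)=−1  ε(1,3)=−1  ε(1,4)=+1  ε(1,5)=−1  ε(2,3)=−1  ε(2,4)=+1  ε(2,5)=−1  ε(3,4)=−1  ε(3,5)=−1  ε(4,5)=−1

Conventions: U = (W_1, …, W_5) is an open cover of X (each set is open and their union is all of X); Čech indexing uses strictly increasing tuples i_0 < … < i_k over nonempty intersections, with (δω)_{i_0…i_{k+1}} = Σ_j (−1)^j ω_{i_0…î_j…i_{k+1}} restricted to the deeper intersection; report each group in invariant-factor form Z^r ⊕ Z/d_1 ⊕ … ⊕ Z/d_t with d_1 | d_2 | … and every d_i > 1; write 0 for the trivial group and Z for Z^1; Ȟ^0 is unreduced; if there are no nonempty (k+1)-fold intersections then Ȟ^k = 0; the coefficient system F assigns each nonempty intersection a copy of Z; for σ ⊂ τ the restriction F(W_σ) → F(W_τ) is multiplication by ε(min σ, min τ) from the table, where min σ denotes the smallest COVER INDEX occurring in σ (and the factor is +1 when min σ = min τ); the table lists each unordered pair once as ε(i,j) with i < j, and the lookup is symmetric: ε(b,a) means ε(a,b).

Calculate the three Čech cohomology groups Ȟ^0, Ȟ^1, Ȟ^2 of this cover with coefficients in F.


Ȟ^0 = 0; Ȟ^1 = Z ⊕ Z/2; Ȟ^2 = 0

nonempty intersections:
  W12={t9} W13={t1,t7} W14={t5} W15={t6} W23={t8} W45={t4}
C dims 5,6; δ0: rk 5, SNF 1^4·2
Ȟ^0: (5−5)−0=0 ⇒ 0
Ȟ^1: (6−0)−5=1 plus torsion [2] ⇒ Z ⊕ Z/2
Ȟ^2: (0−0)−0=0 ⇒ 0
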